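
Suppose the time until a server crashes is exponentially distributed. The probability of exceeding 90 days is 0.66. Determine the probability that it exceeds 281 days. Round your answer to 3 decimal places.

0.273

e^(−λ·90) = 0.66 ⇒ λ = −ln(0.66)/90 = 0.00461684.
P(X > 281) = e^(−0.00461684·281) = e^(−1.2973) ≈ 0.273.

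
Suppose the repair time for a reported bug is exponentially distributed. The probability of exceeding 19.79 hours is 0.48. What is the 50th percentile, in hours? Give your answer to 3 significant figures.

e^(−λ·19.79) = 0.48 ⇒ λ = −ln(0.48)/19.79 = 0.0370879.
50th percentile: 1 − e^(−λt) = 0.5, t = −ln(0.5)/λ = 18.6893 hours.

18.7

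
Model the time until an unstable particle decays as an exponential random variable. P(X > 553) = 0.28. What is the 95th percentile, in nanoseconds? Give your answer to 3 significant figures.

e^(−λ·553) = 0.28 ⇒ λ = −ln(0.28)/553 = 0.00230193.
95th percentile: 1 − e^(−λt) = 0.95, t = −ln(0.05)/λ = 1301.4 nanoseconds.

1300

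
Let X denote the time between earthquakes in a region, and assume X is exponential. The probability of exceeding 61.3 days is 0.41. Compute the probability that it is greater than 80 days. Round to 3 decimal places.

e^(−λ·61.3) = 0.41 ⇒ λ = −ln(0.41)/61.3 = 0.0145448.
P(X > 80) = e^(−0.0145448·80) = e^(−1.1636) ≈ 0.312.

0.312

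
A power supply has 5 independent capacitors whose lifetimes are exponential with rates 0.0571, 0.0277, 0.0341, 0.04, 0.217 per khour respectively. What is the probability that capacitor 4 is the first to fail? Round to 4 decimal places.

0.1064

The time to first failure is exponential with rate Σλ = 0.0571 + 0.0277 + 0.0341 + 0.04 + 0.217 = 0.3759.
P(capacitor 4 first) = λ_4/Σλ = 0.04/0.3759 ≈ 0.1064.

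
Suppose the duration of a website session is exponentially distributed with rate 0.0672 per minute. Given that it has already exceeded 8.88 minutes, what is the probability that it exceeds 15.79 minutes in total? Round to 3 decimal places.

P(X > s+t | X > s) = e^(−λ(s+t))/e^(−λs) = e^(−λt), independent of s = 8.88.
P(X > 6.91) = e^(−0.46435) ≈ 0.629.

0.629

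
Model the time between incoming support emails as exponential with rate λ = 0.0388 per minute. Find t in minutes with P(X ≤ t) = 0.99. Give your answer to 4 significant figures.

Set 1 − e^(−λt) = 0.99, so t = −ln(0.01)/λ = 4.6052/0.0388 ≈ 118.69 minutes.

118.7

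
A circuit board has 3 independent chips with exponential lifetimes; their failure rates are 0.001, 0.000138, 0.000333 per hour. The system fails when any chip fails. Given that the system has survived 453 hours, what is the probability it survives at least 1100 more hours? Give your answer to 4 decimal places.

Time to first failure ~ Exp(Σλ) with Σλ = 0.001471.
By memorylessness, P(T > 453+1100 | T > 453) = P(T > 1100) = e^(−0.001471·1100) ≈ 0.1983.

0.1983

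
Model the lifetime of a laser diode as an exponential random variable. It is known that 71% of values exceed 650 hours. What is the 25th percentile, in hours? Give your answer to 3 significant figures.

e^(−λ·650) = 0.71 ⇒ λ = −ln(0.71)/650 = 0.000526908.
25th percentile: 1 − e^(−λt) = 0.25, t = −ln(0.75)/λ = 545.981 hours.

546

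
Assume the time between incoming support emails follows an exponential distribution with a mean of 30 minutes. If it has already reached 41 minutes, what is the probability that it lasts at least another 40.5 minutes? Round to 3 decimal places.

The rate is λ = 1/30 = 0.0333333 per minute.
The exponential is memoryless, so the remaining time is again Exp(λ): the condition X > 41 is irrelevant.
P(X > 40.5) = e^(−1.35) ≈ 0.259.

0.259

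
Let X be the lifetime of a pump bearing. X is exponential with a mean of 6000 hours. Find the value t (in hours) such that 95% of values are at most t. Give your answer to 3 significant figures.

The rate is λ = 1/6000 = 0.000166667 per hour.
Set 1 − e^(−λt) = 0.95, so t = −ln(0.05)/λ = 2.9957/0.000166667 ≈ 17974.4 hours.

18000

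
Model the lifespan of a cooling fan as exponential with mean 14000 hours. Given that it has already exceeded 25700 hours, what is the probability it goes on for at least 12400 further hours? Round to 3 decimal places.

0.412

The rate is λ = 1/14000 = 0.0000714286 per hour.
The exponential is memoryless, so the remaining time is again Exp(λ): the condition X > 25700 is irrelevant.
P(X > 12400) = e^(−0.88571) ≈ 0.412.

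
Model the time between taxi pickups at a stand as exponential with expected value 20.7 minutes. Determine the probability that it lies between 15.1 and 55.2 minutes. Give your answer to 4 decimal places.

The rate is λ = 1/20.7 = 0.0483092 per minute.
P(15.1 < X < 55.2) = e^(−λ·15.1) − e^(−λ·55.2) = 0.48217 − 0.06948 ≈ 0.4127.

0.4127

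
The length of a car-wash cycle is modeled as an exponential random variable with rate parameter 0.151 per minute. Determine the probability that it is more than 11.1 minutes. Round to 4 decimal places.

0.1871

P(X > 11.1) = e^(−λ·11.1) = e^(−1.6761) ≈ 0.1871.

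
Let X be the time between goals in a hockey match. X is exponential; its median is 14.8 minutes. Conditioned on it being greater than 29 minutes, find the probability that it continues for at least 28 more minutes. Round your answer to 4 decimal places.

0.2695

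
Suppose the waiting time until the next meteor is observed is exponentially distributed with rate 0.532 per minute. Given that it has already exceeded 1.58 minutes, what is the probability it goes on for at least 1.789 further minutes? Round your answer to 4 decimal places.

0.3861

P(X > s+t | X > s) = e^(−λ(s+t))/e^(−λs) = e^(−λt), independent of s = 1.58.
P(X > 1.789) = e^(−0.95175) ≈ 0.3861.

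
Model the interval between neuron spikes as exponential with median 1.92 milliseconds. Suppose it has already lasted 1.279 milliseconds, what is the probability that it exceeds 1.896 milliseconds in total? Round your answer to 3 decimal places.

For an exponential, median = ln(2)/λ, so λ = ln 2 / 1.92 = 0.361014 per millisecond.
The exponential is memoryless, so the remaining time is again Exp(λ): the condition X > 1.279 is irrelevant.
P(X > 0.617) = e^(−0.22275) ≈ 0.800.

0.800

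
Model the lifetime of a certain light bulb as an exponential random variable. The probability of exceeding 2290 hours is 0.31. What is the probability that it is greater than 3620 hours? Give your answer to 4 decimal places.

0.1570

e^(−λ·2290) = 0.31 ⇒ λ = −ln(0.31)/2290 = 0.000511434.
P(X > 3620) = e^(−0.000511434·3620) = e^(−1.8514) ≈ 0.1570.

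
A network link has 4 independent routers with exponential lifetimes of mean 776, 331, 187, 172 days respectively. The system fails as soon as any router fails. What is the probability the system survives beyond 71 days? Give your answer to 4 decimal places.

0.3334

The first failure time is exponential with rate Σλ_i = 1/776 + 1/331 + 1/187 + 1/172 = 0.0154714 per day.
P(min > 71) = e^(−0.0154714·71) = e^(−1.0985) ≈ 0.3334.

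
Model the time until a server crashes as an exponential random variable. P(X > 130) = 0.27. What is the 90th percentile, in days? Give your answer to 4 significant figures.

e^(−λ·130) = 0.27 ⇒ λ = −ln(0.27)/130 = 0.0100718.
90th percentile: 1 − e^(−λt) = 0.9, t = −ln(0.1)/λ = 228.617 days.

228.6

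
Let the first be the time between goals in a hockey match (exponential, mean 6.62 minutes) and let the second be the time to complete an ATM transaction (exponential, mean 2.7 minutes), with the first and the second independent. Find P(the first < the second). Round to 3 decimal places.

λ_1 = 1/6.62 = 0.151057, λ_2 = 1/2.7 = 0.37037.
For independent exponentials, P(the first < the second) = λ_1/(λ_1+λ_2) = 0.151057/0.521428 ≈ 0.290.

0.290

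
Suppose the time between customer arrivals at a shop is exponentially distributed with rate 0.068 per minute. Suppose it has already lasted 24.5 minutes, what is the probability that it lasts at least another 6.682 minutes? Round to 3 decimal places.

0.635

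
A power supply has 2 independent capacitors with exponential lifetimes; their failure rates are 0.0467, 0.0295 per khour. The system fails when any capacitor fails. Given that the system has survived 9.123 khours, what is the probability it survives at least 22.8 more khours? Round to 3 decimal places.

0.176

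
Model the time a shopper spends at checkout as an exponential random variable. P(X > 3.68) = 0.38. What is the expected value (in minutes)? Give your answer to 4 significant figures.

e^(−λ·3.68) = 0.38 ⇒ λ = −ln(0.38)/3.68 = 0.26293.
Mean = 1/λ = 3.80329 minutes.

3.803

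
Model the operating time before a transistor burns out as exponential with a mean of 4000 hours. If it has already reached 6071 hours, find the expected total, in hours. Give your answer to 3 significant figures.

The rate is λ = 1/4000 = 0.00025 per hour.
By memorylessness, E[X | X > 6071] = 6071 + 1/λ = 6071 + 4000 = 10071 hours.

10100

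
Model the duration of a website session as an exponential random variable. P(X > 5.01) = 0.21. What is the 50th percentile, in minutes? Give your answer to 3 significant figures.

2.23

e^(−λ·5.01) = 0.21 ⇒ λ = −ln(0.21)/5.01 = 0.311507.
50th percentile: 1 − e^(−λt) = 0.5, t = −ln(0.5)/λ = 2.22514 minutes.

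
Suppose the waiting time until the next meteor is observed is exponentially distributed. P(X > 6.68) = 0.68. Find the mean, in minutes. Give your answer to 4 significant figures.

17.32

e^(−λ·6.68) = 0.68 ⇒ λ = −ln(0.68)/6.68 = 0.0577339.
Mean = 1/λ = 17.3208 minutes.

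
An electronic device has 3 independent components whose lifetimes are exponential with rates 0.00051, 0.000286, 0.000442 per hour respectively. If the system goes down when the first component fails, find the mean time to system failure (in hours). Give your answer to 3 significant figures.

808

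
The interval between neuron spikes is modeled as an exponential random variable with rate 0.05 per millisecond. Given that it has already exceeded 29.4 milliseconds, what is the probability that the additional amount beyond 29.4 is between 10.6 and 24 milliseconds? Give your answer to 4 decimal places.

0.2874

Memoryless: the residual past 29.4 is again Exp(λ).
P(10.6 < residual < 24) = e^(−λ·10.6) − e^(−λ·24) = 0.58860 − 0.30119 ≈ 0.2874.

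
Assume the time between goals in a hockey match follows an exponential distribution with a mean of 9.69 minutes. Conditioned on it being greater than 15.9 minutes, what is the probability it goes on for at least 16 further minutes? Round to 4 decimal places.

0.1918

The rate is λ = 1/9.69 = 0.103199 per minute.
P(X > s+t | X > s) = e^(−λ(s+t))/e^(−λs) = e^(−λt), independent of s = 15.9.
P(X > 16) = e^(−1.6512) ≈ 0.1918.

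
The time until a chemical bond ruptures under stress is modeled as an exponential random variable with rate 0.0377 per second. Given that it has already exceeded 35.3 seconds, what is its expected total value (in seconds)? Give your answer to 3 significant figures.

61.8

By memorylessness, E[X | X > 35.3] = 35.3 + 1/λ = 35.3 + 26.5252 = 61.8252 seconds.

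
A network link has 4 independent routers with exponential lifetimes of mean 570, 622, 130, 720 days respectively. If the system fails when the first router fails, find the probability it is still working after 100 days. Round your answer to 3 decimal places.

The first failure time is exponential with rate Σλ_i = 1/570 + 1/622 + 1/130 + 1/720 = 0.0124433 per day.
P(min > 100) = e^(−0.0124433·100) = e^(−1.2443) ≈ 0.288.

0.288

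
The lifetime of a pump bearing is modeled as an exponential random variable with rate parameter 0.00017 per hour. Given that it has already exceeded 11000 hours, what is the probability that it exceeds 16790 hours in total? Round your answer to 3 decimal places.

0.374

The exponential is memoryless, so the remaining time is again Exp(λ): the condition X > 11000 is irrelevant.
P(X > 5790) = e^(−0.9843) ≈ 0.374.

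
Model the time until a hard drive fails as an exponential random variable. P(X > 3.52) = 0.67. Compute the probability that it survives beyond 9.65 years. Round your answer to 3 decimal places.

e^(−λ·3.52) = 0.67 ⇒ λ = −ln(0.67)/3.52 = 0.113772.
P(X > 9.65) = e^(−0.113772·9.65) = e^(−1.0979) ≈ 0.334.

0.334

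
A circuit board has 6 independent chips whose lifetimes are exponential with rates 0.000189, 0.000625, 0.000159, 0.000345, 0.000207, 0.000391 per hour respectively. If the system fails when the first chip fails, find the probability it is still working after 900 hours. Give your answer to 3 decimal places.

0.178

The time to first failure is exponential with rate Σλ = 0.000189 + 0.000625 + 0.000159 + 0.000345 + 0.000207 + 0.000391 = 0.001916.
P(min > 900) = e^(−0.001916·900) = e^(−1.7244) ≈ 0.178.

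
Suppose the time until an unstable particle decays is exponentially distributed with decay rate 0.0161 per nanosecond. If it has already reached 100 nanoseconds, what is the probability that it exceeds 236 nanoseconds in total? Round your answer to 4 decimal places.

The exponential is memoryless, so the remaining time is again Exp(λ): the condition X > 100 is irrelevant.
P(X > 136) = e^(−2.1896) ≈ 0.1120.

0.1120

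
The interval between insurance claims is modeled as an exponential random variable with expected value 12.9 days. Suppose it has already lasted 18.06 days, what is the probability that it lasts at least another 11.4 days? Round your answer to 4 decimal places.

0.4132

The rate is λ = 1/12.9 = 0.0775194 per day.
By the memoryless property, P(X > 18.06+11.4 | X > 18.06) = P(X > 11.4).
P(X > 11.4) = e^(−0.88372) ≈ 0.4132.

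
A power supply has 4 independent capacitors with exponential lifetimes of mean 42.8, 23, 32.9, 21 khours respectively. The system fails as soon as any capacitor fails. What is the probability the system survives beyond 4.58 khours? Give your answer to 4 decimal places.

0.5151

The first failure time is exponential with rate Σλ_i = 1/42.8 + 1/23 + 1/32.9 + 1/21 = 0.144857 per khour.
P(min > 4.58) = e^(−0.144857·4.58) = e^(−0.66344) ≈ 0.5151.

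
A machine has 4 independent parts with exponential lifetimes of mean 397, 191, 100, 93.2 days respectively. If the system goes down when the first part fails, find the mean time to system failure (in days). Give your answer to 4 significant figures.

35.11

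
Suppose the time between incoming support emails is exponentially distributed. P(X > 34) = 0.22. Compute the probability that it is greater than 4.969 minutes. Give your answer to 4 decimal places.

0.8015

e^(−λ·34) = 0.22 ⇒ λ = −ln(0.22)/34 = 0.0445332.
P(X > 4.969) = e^(−0.0445332·4.969) = e^(−0.22129) ≈ 0.8015.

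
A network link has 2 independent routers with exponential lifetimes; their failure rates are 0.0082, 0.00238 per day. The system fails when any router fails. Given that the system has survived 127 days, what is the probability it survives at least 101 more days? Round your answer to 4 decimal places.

0.3435

Time to first failure ~ Exp(Σλ) with Σλ = 0.01058.
By memorylessness, P(T > 127+101 | T > 127) = P(T > 101) = e^(−0.01058·101) ≈ 0.3435.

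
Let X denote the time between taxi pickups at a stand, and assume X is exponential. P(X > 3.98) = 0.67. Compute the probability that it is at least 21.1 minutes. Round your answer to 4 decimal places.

0.1197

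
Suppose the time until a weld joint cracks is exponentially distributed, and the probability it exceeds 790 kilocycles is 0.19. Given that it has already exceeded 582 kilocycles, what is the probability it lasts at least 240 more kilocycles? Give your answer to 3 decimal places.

0.604

From e^(−λ·790) = 0.19, λ = −ln(0.19)/790 = 0.00210219.
Memoryless: P(X > 582+240 | X > 582) = P(X > 240) = e^(−0.00210219·240) ≈ 0.604.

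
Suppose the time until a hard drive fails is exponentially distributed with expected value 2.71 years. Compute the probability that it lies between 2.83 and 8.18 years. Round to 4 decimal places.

0.3031

The rate is λ = 1/2.71 = 0.369004 per year.
P(2.83 < X < 8.18) = e^(−λ·2.83) − e^(−λ·8.18) = 0.35194 − 0.04888 ≈ 0.3031.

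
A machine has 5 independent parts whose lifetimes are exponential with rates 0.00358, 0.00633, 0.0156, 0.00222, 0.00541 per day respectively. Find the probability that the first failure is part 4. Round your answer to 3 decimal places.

0.067

The time to first failure is exponential with rate Σλ = 0.00358 + 0.00633 + 0.0156 + 0.00222 + 0.00541 = 0.03314.
P(part 4 first) = λ_4/Σλ = 0.00222/0.03314 ≈ 0.067.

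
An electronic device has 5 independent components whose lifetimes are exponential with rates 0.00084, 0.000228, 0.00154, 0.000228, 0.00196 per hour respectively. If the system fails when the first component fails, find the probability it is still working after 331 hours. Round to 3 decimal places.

The time to first failure is exponential with rate Σλ = 0.00084 + 0.000228 + 0.00154 + 0.000228 + 0.00196 = 0.004796.
P(min > 331) = e^(−0.004796·331) = e^(−1.5875) ≈ 0.204.

0.204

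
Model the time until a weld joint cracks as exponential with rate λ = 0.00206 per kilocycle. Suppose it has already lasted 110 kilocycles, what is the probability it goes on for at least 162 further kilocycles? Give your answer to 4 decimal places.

P(X > s+t | X > s) = e^(−λ(s+t))/e^(−λs) = e^(−λt), independent of s = 110.
P(X > 162) = e^(−0.33372) ≈ 0.7163.

0.7163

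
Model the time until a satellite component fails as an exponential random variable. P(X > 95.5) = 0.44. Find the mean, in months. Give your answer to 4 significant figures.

116.3

e^(−λ·95.5) = 0.44 ⇒ λ = −ln(0.44)/95.5 = 0.00859665.
Mean = 1/λ = 116.324 months.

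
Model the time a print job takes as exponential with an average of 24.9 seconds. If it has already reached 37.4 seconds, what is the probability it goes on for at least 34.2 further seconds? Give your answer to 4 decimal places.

The rate is λ = 1/24.9 = 0.0401606 per second.
P(X > s+t | X > s) = e^(−λ(s+t))/e^(−λs) = e^(−λt), independent of s = 37.4.
P(X > 34.2) = e^(−1.3735) ≈ 0.2532.

0.2532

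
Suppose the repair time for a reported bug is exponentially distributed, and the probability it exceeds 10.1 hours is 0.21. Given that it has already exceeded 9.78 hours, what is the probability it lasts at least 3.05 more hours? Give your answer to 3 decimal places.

0.624

From e^(−λ·10.1) = 0.21, λ = −ln(0.21)/10.1 = 0.15452.
Memoryless: P(X > 9.78+3.05 | X > 9.78) = P(X > 3.05) = e^(−0.15452·3.05) ≈ 0.624.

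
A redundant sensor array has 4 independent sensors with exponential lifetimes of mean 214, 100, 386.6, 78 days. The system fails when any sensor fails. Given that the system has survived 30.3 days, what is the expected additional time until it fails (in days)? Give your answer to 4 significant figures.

33.24

First-failure rate Σλ = 1/214 + 1/100 + 1/386.6 + 1/78 = 0.0300801.
By memorylessness the expected residual is 1/Σλ = 33.2446 days, regardless of the 30.3 already elapsed.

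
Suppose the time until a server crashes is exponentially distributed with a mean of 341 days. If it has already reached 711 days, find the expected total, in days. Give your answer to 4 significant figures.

1052

The rate is λ = 1/341 = 0.00293255 per day.
By memorylessness, E[X | X > 711] = 711 + 1/λ = 711 + 341 = 1052 days.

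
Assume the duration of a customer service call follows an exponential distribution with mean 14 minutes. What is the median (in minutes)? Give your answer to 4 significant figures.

The rate is λ = 1/14 = 0.0714286 per minute.
Set 1 − e^(−λt) = 0.5, so t = −ln(0.5)/λ = 0.69315/0.0714286 ≈ 9.70406 minutes.

9.704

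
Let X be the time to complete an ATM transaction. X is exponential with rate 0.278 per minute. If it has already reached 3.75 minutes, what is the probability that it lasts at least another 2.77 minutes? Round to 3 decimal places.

The exponential is memoryless, so the remaining time is again Exp(λ): the condition X > 3.75 is irrelevant.
P(X > 2.77) = e^(−0.77006) ≈ 0.463.

0.463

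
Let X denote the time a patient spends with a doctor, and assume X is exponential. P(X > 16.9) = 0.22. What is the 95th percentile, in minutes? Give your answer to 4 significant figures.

33.44

e^(−λ·16.9) = 0.22 ⇒ λ = −ln(0.22)/16.9 = 0.0895934.
95th percentile: 1 − e^(−λt) = 0.95, t = −ln(0.05)/λ = 33.437 minutes.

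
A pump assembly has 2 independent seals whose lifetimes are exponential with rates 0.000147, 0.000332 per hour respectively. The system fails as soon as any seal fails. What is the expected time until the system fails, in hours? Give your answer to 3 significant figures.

2090

The time to first failure is exponential with rate Σλ = 0.000147 + 0.000332 = 0.000479.
E[min] = 1/Σλ = 1/0.000479 = 2087.68 hours.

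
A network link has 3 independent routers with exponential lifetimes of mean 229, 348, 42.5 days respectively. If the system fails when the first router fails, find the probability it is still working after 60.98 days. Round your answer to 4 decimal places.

The first failure time is exponential with rate Σλ_i = 1/229 + 1/348 + 1/42.5 = 0.0307698 per day.
P(min > 60.98) = e^(−0.0307698·60.98) = e^(−1.8763) ≈ 0.1531.

0.1531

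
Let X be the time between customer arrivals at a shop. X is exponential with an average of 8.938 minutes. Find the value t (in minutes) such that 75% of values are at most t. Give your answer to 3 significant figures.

The rate is λ = 1/8.938 = 0.111882 per minute.
Set 1 − e^(−λt) = 0.75, so t = −ln(0.25)/λ = 1.3863/0.111882 ≈ 12.3907 minutes.

12.4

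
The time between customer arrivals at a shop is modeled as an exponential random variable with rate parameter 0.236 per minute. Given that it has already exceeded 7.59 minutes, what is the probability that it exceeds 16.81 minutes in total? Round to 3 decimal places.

0.114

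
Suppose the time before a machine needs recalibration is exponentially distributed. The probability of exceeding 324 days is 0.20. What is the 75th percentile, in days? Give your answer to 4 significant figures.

279.1

e^(−λ·324) = 0.20 ⇒ λ = −ln(0.20)/324 = 0.0049674.
75th percentile: 1 − e^(−λt) = 0.75, t = −ln(0.25)/λ = 279.078 days.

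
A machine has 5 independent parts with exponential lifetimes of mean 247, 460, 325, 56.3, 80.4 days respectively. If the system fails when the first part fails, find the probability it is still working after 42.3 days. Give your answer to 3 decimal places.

0.188

The first failure time is exponential with rate Σλ_i = 1/247 + 1/460 + 1/325 + 1/56.3 + 1/80.4 = 0.0394992 per day.
P(min > 42.3) = e^(−0.0394992·42.3) = e^(−1.6708) ≈ 0.188.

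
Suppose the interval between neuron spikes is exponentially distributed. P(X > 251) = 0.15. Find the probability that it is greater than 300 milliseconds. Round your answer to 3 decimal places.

0.104

e^(−λ·251) = 0.15 ⇒ λ = −ln(0.15)/251 = 0.00755825.
P(X > 300) = e^(−0.00755825·300) = e^(−2.2675) ≈ 0.104.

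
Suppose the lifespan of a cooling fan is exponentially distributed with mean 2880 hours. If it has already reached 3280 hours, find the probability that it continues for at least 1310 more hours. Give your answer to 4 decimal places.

The rate is λ = 1/2880 = 0.000347222 per hour.
P(X > s+t | X > s) = e^(−λ(s+t))/e^(−λs) = e^(−λt), independent of s = 3280.
P(X > 1310) = e^(−0.45486) ≈ 0.6345.

0.6345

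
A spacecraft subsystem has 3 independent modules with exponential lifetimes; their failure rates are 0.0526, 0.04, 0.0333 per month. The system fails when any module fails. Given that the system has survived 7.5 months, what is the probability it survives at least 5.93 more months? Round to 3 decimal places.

0.474

Time to first failure ~ Exp(Σλ) with Σλ = 0.1259.
By memorylessness, P(T > 7.5+5.93 | T > 7.5) = P(T > 5.93) = e^(−0.1259·5.93) ≈ 0.474.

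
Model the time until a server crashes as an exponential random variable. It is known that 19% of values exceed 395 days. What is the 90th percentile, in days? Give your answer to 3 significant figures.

548

e^(−λ·395) = 0.19 ⇒ λ = −ln(0.19)/395 = 0.00420438.
90th percentile: 1 − e^(−λt) = 0.9, t = −ln(0.1)/λ = 547.663 days.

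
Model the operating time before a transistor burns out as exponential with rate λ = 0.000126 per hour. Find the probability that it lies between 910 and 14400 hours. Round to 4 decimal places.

P(910 < X < 14400) = e^(−λ·910) − e^(−λ·14400) = 0.89167 − 0.16294 ≈ 0.7287.

0.7287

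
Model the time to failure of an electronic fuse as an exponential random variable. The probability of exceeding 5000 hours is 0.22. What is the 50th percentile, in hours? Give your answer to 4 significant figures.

2289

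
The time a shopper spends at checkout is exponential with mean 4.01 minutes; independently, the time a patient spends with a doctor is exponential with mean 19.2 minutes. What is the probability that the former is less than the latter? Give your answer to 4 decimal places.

0.8272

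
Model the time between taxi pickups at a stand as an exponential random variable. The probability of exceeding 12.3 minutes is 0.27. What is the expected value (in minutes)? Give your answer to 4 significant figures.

e^(−λ·12.3) = 0.27 ⇒ λ = −ln(0.27)/12.3 = 0.10645.
Mean = 1/λ = 9.39409 minutes.

9.394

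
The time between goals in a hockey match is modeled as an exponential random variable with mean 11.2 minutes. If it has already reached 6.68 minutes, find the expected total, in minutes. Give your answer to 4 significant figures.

17.88

The rate is λ = 1/11.2 = 0.0892857 per minute.
By memorylessness, E[X | X > 6.68] = 6.68 + 1/λ = 6.68 + 11.2 = 17.88 minutes.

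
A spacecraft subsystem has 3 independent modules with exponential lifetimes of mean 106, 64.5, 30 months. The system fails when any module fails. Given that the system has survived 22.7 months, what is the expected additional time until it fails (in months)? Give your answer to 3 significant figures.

First-failure rate Σλ = 1/106 + 1/64.5 + 1/30 = 0.0582712.
By memorylessness the expected residual is 1/Σλ = 17.1611 months, regardless of the 22.7 already elapsed.

17.2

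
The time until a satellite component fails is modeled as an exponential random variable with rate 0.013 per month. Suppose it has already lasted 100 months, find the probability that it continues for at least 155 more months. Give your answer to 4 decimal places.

P(X > s+t | X > s) = e^(−λ(s+t))/e^(−λs) = e^(−λt), independent of s = 100.
P(X > 155) = e^(−2.015) ≈ 0.1333.

0.1333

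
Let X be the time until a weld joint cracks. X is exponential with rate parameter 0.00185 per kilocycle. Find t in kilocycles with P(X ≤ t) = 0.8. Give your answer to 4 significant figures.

870.0

Set 1 − e^(−λt) = 0.8, so t = −ln(0.2)/λ = 1.6094/0.00185 ≈ 869.966 kilocycles.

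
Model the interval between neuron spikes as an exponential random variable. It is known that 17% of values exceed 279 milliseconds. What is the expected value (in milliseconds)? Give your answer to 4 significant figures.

e^(−λ·279) = 0.17 ⇒ λ = −ln(0.17)/279 = 0.0063511.
Mean = 1/λ = 157.453 milliseconds.

157.5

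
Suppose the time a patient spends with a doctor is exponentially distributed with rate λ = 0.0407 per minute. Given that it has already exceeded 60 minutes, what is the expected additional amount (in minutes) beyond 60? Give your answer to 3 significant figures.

24.6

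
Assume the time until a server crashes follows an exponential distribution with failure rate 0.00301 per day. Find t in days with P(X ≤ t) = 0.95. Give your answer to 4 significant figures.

995.3

Set 1 − e^(−λt) = 0.95, so t = −ln(0.05)/λ = 2.9957/0.00301 ≈ 995.26 days.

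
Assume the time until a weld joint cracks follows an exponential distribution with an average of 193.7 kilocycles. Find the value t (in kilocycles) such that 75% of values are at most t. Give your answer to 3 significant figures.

The rate is λ = 1/193.7 = 0.00516262 per kilocycle.
Set 1 − e^(−λt) = 0.75, so t = −ln(0.25)/λ = 1.3863/0.00516262 ≈ 268.525 kilocycles.

269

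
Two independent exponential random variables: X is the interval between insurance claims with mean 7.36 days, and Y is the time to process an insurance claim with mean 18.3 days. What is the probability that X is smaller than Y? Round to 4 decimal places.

0.7132

λ_1 = 1/7.36 = 0.13587, λ_2 = 1/18.3 = 0.0546448.
For independent exponentials, P(X < Y) = λ_1/(λ_1+λ_2) = 0.13587/0.190514 ≈ 0.7132.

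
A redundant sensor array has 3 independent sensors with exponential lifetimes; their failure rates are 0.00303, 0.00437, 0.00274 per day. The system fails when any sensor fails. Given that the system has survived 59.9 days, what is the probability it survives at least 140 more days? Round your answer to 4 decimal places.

Time to first failure ~ Exp(Σλ) with Σλ = 0.01014.
By memorylessness, P(T > 59.9+140 | T > 59.9) = P(T > 140) = e^(−0.01014·140) ≈ 0.2418.

0.2418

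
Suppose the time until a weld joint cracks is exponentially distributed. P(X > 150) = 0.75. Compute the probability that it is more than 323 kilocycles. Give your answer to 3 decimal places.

0.538

e^(−λ·150) = 0.75 ⇒ λ = −ln(0.75)/150 = 0.00191788.
P(X > 323) = e^(−0.00191788·323) = e^(−0.61948) ≈ 0.538.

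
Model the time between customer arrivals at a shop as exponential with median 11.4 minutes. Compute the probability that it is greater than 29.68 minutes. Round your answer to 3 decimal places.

For an exponential, median = ln(2)/λ, so λ = ln 2 / 11.4 = 0.0608024 per minute.
P(X > 29.68) = e^(−λ·29.68) = e^(−1.8046) ≈ 0.165.

0.165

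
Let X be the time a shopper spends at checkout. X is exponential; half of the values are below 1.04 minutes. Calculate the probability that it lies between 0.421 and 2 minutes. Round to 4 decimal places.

0.4916

For an exponential, median = ln(2)/λ, so λ = ln 2 / 1.04 = 0.666488 per minute.
P(0.421 < X < 2) = e^(−λ·0.421) − e^(−λ·2) = 0.75534 − 0.26369 ≈ 0.4916.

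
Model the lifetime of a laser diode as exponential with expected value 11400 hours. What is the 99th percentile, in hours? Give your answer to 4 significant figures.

The rate is λ = 1/11400 = 0.0000877193 per hour.
Set 1 − e^(−λt) = 0.99, so t = −ln(0.01)/λ = 4.6052/0.0000877193 ≈ 52498.9 hours.

52500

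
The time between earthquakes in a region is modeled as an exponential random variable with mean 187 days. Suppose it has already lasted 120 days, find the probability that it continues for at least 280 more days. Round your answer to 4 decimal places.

The rate is λ = 1/187 = 0.00534759 per day.
By the memoryless property, P(X > 120+280 | X > 120) = P(X > 280).
P(X > 280) = e^(−1.4973) ≈ 0.2237.

0.2237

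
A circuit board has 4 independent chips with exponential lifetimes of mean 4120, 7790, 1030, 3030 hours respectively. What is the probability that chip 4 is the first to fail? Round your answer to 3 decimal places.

0.197

Rates: λ_i = 1/mean_i → 0.000242718, 0.00012837, 0.000970874, 0.000330033; Σλ = 0.00167199.
P(chip 4 first) = λ_4/Σλ = 0.000330033/0.00167199 ≈ 0.197.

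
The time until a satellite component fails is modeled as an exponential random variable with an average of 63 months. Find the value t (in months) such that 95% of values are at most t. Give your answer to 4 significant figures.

188.7

The rate is λ = 1/63 = 0.015873 per month.
Set 1 − e^(−λt) = 0.95, so t = −ln(0.05)/λ = 2.9957/0.015873 ≈ 188.731 months.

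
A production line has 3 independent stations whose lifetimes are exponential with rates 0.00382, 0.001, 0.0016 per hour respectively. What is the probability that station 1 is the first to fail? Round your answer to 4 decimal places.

The time to first failure is exponential with rate Σλ = 0.00382 + 0.001 + 0.0016 = 0.00642.
P(station 1 first) = λ_1/Σλ = 0.00382/0.00642 ≈ 0.5950.

0.5950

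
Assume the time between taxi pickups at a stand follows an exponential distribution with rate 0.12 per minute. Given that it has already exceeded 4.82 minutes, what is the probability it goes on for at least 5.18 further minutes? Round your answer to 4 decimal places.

The exponential is memoryless, so the remaining time is again Exp(λ): the condition X > 4.82 is irrelevant.
P(X > 5.18) = e^(−0.6216) ≈ 0.5371.

0.5371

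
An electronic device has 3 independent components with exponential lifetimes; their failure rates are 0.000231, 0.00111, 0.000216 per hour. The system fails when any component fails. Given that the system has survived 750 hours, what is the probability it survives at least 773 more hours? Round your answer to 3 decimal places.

0.300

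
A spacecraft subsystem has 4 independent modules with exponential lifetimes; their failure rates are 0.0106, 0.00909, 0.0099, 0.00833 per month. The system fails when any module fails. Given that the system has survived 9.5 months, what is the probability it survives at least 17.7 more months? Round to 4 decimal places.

0.5111

Time to first failure ~ Exp(Σλ) with Σλ = 0.03792.
By memorylessness, P(T > 9.5+17.7 | T > 9.5) = P(T > 17.7) = e^(−0.03792·17.7) ≈ 0.5111.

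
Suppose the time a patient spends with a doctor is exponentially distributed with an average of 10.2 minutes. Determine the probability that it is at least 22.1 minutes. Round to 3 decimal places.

0.115

The rate is λ = 1/10.2 = 0.0980392 per minute.
P(X > 22.1) = e^(−λ·22.1) = e^(−2.1667) ≈ 0.115.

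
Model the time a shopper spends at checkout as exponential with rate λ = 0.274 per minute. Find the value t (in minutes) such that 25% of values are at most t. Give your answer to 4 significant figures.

1.050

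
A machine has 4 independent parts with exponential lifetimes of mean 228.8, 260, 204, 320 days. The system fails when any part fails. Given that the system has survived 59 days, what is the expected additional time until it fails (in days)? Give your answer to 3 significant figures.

First-failure rate Σλ = 1/228.8 + 1/260 + 1/204 + 1/320 = 0.0162437.
By memorylessness the expected residual is 1/Σλ = 61.5622 days, regardless of the 59 already elapsed.

61.6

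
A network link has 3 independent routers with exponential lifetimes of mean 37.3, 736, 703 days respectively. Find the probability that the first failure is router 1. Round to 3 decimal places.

0.906

Rates: λ_i = 1/mean_i → 0.0268097, 0.0013587, 0.00142248; Σλ = 0.0295908.
P(router 1 first) = λ_1/Σλ = 0.0268097/0.0295908 ≈ 0.906.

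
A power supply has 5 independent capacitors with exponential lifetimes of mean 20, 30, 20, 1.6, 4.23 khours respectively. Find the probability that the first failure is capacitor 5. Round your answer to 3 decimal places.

0.238

Rates: λ_i = 1/mean_i → 0.05, 0.0333333, 0.05, 0.625, 0.236407; Σλ = 0.99474.
P(capacitor 5 first) = λ_5/Σλ = 0.236407/0.99474 ≈ 0.238.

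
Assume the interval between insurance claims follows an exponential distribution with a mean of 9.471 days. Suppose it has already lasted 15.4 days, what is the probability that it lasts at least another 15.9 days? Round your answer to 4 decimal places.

The rate is λ = 1/9.471 = 0.105585 per day.
P(X > s+t | X > s) = e^(−λ(s+t))/e^(−λs) = e^(−λt), independent of s = 15.4.
P(X > 15.9) = e^(−1.6788) ≈ 0.1866.

0.1866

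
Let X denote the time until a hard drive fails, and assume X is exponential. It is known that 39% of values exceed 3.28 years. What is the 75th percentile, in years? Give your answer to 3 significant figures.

4.83

e^(−λ·3.28) = 0.39 ⇒ λ = −ln(0.39)/3.28 = 0.287076.
75th percentile: 1 − e^(−λt) = 0.75, t = −ln(0.25)/λ = 4.82902 years.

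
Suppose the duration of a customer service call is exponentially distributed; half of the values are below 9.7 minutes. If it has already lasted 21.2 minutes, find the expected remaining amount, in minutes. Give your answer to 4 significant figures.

13.99

For an exponential, median = ln(2)/λ, so λ = ln 2 / 9.7 = 0.0714585 per minute.
By memorylessness, the remaining amount past any threshold is again Exp(λ) with mean 1/λ = 13.9941 minutes.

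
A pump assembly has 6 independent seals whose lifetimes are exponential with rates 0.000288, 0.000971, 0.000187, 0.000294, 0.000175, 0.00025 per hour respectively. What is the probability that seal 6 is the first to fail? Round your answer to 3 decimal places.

The time to first failure is exponential with rate Σλ = 0.000288 + 0.000971 + 0.000187 + 0.000294 + 0.000175 + 0.00025 = 0.002165.
P(seal 6 first) = λ_6/Σλ = 0.00025/0.002165 ≈ 0.115.

0.115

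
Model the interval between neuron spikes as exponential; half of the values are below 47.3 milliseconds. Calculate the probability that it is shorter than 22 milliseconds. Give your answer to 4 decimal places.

0.2756

For an exponential, median = ln(2)/λ, so λ = ln 2 / 47.3 = 0.0146543 per millisecond.
P(X ≤ 22) = 1 − e^(−λ·22) = 1 − e^(−0.32239) ≈ 0.2756.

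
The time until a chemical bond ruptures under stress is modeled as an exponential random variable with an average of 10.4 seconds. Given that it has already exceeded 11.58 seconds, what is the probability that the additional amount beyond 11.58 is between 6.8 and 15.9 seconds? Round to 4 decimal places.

0.3033

The rate is λ = 1/10.4 = 0.0961538 per second.
Memoryless: the residual past 11.58 is again Exp(λ).
P(6.8 < residual < 15.9) = e^(−λ·6.8) − e^(−λ·15.9) = 0.52004 − 0.21679 ≈ 0.3033.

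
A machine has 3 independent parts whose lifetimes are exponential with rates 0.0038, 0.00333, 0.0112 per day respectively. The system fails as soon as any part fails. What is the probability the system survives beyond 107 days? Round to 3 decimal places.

0.141

The time to first failure is exponential with rate Σλ = 0.0038 + 0.00333 + 0.0112 = 0.01833.
P(min > 107) = e^(−0.01833·107) = e^(−1.9613) ≈ 0.141.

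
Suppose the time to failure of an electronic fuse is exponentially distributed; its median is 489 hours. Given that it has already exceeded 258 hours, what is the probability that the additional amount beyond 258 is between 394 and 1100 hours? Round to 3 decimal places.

For an exponential, median = ln(2)/λ, so λ = ln 2 / 489 = 0.00141748 per hour.
Memoryless: the residual past 258 is again Exp(λ).
P(394 < residual < 1100) = e^(−λ·394) − e^(−λ·1100) = 0.57207 − 0.21030 ≈ 0.362.

0.362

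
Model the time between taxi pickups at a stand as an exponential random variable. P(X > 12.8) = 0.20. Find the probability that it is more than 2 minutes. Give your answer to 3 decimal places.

0.778

e^(−λ·12.8) = 0.20 ⇒ λ = −ln(0.20)/12.8 = 0.125737.
P(X > 2) = e^(−0.125737·2) = e^(−0.25147) ≈ 0.778.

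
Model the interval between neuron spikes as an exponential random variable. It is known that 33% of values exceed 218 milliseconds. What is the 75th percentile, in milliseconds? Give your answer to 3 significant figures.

e^(−λ·218) = 0.33 ⇒ λ = −ln(0.33)/218 = 0.00508561.
75th percentile: 1 − e^(−λt) = 0.75, t = −ln(0.25)/λ = 272.592 milliseconds.

273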